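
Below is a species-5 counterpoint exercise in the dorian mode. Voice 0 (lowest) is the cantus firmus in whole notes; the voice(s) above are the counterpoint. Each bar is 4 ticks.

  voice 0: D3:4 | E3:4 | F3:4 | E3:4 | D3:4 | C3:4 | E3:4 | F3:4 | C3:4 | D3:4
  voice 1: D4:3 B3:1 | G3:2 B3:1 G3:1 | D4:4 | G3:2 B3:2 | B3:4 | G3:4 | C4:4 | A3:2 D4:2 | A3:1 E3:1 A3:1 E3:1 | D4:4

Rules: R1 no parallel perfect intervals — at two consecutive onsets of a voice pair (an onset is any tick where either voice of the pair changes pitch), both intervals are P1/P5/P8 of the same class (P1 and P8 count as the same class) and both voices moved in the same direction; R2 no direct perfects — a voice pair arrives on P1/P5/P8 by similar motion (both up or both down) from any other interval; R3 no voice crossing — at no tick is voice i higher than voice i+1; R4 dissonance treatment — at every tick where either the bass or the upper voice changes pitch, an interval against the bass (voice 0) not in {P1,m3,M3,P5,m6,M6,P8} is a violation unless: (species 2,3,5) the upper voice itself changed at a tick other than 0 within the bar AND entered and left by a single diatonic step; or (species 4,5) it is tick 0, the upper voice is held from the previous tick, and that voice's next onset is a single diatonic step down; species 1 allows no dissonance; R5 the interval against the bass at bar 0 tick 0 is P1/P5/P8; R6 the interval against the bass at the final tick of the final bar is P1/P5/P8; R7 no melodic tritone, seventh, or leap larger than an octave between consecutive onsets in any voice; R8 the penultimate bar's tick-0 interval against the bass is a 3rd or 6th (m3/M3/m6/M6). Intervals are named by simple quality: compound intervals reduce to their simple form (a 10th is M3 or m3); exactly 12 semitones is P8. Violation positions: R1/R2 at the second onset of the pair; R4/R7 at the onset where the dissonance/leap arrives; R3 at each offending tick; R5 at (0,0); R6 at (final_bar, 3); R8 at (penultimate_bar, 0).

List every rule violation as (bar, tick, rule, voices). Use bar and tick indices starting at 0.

(5, 0, R2, (0, 1))
(9, 0, R2, (0, 1))
(9, 0, R7, (1,))

bar 0: v0=D3 v1=D4 downbeat P8
bar 1: v0=E3 v1=G3 downbeat m3
bar 2: v0=F3 v1=D4 downbeat M6
bar 3: v0=E3 v1=G3 downbeat m3
bar 4: v0=D3 v1=B3 downbeat M6
bar 5: v0=C3 v1=G3 downbeat P5
bar 6: v0=E3 v1=C4 downbeat m6
bar 7: v0=F3 v1=A3 downbeat M3
bar 8: v0=C3 v1=A3 downbeat M6
bar 9: v0=D3 v1=D4 downbeat P8
  -> R2 @ bar 5 tick 0 v(0, 1): D3/B3 M6 -> C3/G3 P5 similar
  -> R2 @ bar 9 tick 0 v(0, 1): C3/E3 M3 -> D3/D4 P8 similar
  -> R7 @ bar 9 tick 0 v(1,): E3->D4 leap 10st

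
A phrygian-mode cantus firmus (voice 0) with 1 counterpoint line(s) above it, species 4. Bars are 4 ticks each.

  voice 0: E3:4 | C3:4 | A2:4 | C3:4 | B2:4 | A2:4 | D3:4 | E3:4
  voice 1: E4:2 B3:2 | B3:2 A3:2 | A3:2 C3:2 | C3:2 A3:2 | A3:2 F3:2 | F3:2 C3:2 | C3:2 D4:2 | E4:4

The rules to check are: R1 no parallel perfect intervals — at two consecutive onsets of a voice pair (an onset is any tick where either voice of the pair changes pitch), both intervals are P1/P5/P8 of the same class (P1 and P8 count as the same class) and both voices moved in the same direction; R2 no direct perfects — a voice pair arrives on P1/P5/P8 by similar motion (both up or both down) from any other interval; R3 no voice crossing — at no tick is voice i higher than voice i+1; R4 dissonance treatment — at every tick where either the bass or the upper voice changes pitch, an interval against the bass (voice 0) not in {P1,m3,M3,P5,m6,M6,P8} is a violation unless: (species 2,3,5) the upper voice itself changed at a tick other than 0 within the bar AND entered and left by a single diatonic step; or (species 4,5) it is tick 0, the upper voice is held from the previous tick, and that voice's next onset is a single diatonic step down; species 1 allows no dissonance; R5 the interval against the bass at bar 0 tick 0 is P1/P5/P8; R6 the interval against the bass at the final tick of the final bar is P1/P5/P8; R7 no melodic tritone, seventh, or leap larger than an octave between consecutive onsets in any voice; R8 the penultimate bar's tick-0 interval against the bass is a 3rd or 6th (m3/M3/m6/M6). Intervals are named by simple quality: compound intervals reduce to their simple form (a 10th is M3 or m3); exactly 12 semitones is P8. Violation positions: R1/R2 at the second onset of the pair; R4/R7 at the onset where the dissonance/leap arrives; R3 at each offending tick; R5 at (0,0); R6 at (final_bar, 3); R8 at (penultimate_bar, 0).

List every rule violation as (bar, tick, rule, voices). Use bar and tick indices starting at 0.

bar 0: v0=E3 v1=E4 downbeat P8
bar 1: v0=C3 v1=B3 downbeat M7
bar 2: v0=A2 v1=A3 downbeat P8
bar 3: v0=C3 v1=C3 downbeat P1
bar 4: v0=B2 v1=A3 downbeat m7
bar 5: v0=A2 v1=F3 downbeat m6
bar 6: v0=D3 v1=C3 downbeat M2
bar 7: v0=E3 v1=E4 downbeat P8
  -> R4 @ bar 4 tick 0 v(0, 1): B2/A3 m7 untreated
  -> R4 @ bar 4 tick 2 v(0, 1): B2/F3 TT untreated
  -> R3 @ bar 6 tick 0 v(0, 1): D3 above C3
  -> R4 @ bar 6 tick 0 v(0, 1): D3/C3 M2 untreated
  -> R8 @ bar 6 tick 0 v(0, 1): penult M2 not 3rd/6th
  -> R3 @ bar 6 tick 1 v(0, 1): D3 above C3
  -> R7 @ bar 6 tick 2 v(1,): C3->D4 leap 14st
  -> R1 @ bar 7 tick 0 v(0, 1): D3/D4 P8 -> E3/E4 P8 similar

(4, 0, R4, (0, 1))
(4, 2, R4, (0, 1))
(6, 0, R3, (0, 1))
(6, 0, R4, (0, 1))
(6, 0, R8, (0, 1))
(6, 1, R3, (0, 1))
(6, 2, R7, (1,))
(7, 0, R1, (0, 1))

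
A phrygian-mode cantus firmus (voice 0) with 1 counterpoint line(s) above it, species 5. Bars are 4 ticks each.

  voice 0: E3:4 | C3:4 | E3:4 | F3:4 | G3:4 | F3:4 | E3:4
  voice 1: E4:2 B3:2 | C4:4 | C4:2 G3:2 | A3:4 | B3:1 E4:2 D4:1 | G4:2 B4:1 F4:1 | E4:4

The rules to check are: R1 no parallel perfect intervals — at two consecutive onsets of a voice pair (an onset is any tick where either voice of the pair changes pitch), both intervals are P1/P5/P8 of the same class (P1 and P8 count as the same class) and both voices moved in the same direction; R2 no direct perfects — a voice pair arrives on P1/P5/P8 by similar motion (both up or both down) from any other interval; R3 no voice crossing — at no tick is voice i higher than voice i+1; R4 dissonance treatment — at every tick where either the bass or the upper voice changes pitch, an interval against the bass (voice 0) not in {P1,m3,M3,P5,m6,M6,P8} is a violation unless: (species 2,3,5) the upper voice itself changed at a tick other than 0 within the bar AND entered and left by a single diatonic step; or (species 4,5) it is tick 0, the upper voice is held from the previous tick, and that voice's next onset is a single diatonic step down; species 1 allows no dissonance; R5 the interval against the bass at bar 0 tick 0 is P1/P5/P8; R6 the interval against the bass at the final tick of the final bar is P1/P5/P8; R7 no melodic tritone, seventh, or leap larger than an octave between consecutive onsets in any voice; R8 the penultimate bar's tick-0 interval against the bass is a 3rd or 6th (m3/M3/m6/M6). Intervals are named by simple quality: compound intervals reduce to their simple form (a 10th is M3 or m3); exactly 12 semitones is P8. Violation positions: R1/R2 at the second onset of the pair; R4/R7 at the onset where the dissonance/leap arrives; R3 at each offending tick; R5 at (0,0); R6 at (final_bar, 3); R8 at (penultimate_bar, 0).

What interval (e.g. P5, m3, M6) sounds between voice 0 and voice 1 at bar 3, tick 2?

M3

voice 0=F3 voice 1=A3 -> M3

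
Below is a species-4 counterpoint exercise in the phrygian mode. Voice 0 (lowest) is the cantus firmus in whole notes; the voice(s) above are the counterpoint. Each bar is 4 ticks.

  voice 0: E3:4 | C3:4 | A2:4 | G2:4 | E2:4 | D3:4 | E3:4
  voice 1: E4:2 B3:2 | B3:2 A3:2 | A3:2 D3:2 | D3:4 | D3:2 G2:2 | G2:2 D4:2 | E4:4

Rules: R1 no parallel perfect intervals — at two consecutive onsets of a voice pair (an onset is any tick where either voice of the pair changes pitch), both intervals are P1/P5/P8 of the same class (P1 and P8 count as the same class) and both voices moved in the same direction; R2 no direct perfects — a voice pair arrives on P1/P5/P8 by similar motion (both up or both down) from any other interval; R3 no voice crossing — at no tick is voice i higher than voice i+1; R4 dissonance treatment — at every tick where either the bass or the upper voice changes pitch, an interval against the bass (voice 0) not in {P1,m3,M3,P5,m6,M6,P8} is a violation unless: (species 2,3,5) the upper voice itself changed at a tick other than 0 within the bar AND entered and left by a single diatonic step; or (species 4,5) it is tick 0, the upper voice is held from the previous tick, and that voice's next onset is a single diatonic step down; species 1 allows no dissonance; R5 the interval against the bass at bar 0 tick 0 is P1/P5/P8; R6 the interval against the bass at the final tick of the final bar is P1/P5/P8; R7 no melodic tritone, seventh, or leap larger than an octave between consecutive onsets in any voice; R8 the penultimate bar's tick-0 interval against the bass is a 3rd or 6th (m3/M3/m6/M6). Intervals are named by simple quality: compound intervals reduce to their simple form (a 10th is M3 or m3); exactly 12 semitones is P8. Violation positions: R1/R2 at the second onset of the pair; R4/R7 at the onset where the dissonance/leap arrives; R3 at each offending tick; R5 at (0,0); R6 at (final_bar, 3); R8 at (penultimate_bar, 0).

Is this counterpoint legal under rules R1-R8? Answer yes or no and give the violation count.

bar 0: v0=E3 v1=E4 (P8)
bar 1: v0=C3 v1=B3 (M7)
bar 2: v0=A2 v1=A3 (P8)
bar 3: v0=G2 v1=D3 (P5)
bar 4: v0=E2 v1=D3 (m7)
bar 5: v0=D3 v1=G2 (P5)
bar 6: v0=E3 v1=E4 (P8)
  R4 @ bar2.2: A2/D3 P4 untreated
  R4 @ bar4.0: E2/D3 m7 untreated
  R3 @ bar5.0: D3 above G2
  R7 @ bar5.0: E2->D3 leap 10st
  R8 @ bar5.0: penult P5 not 3rd/6th
  R3 @ bar5.1: D3 above G2
  R7 @ bar5.2: G2->D4 leap 19st
  R1 @ bar6.0: D3/D4 P8 -> E3/E4 P8 similar

No (8 violations)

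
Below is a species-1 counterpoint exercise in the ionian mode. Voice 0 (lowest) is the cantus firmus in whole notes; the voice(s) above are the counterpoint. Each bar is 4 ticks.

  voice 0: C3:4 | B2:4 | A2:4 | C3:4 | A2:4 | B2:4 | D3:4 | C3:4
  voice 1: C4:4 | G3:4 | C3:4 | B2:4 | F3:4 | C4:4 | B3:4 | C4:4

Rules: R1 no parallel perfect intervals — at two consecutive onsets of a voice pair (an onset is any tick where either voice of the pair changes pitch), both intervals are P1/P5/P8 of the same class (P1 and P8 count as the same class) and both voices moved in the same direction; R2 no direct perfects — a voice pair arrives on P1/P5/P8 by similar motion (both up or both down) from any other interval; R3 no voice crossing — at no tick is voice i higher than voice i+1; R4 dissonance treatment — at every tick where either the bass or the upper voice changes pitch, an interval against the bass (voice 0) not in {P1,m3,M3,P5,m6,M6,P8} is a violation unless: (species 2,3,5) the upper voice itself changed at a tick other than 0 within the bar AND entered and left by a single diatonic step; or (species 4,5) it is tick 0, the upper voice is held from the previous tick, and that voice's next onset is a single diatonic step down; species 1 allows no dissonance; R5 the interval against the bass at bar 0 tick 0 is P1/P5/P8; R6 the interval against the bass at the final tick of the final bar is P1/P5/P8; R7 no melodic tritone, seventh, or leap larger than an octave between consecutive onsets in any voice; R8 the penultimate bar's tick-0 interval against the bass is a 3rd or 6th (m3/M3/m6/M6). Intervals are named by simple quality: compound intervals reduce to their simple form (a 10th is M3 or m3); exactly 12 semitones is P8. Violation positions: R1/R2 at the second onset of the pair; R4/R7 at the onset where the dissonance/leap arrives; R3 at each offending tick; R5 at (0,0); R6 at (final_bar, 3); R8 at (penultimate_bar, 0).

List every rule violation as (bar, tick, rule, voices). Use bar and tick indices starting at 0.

bar 0: v0=C3 v1=C4 downbeat P8
bar 1: v0=B2 v1=G3 downbeat m6
bar 2: v0=A2 v1=C3 downbeat m3
bar 3: v0=C3 v1=B2 downbeat m2
bar 4: v0=A2 v1=F3 downbeat m6
bar 5: v0=B2 v1=C4 downbeat m2
bar 6: v0=D3 v1=B3 downbeat M6
bar 7: v0=C3 v1=C4 downbeat P8
  -> R3 @ bar 3 tick 0 v(0, 1): C3 above B2
  -> R4 @ bar 3 tick 0 v(0, 1): C3/B2 m2 untreated
  -> R3 @ bar 3 tick 1 v(0, 1): C3 above B2
  -> R3 @ bar 3 tick 2 v(0, 1): C3 above B2
  -> R3 @ bar 3 tick 3 v(0, 1): C3 above B2
  -> R7 @ bar 4 tick 0 v(1,): B2->F3 leap 6st
  -> R4 @ bar 5 tick 0 v(0, 1): B2/C4 m2 untreated

(3, 0, R3, (0, 1))
(3, 0, R4, (0, 1))
(3, 1, R3, (0, 1))
(3, 2, R3, (0, 1))
(3, 3, R3, (0, 1))
(4, 0, R7, (1,))
(5, 0, R4, (0, 1))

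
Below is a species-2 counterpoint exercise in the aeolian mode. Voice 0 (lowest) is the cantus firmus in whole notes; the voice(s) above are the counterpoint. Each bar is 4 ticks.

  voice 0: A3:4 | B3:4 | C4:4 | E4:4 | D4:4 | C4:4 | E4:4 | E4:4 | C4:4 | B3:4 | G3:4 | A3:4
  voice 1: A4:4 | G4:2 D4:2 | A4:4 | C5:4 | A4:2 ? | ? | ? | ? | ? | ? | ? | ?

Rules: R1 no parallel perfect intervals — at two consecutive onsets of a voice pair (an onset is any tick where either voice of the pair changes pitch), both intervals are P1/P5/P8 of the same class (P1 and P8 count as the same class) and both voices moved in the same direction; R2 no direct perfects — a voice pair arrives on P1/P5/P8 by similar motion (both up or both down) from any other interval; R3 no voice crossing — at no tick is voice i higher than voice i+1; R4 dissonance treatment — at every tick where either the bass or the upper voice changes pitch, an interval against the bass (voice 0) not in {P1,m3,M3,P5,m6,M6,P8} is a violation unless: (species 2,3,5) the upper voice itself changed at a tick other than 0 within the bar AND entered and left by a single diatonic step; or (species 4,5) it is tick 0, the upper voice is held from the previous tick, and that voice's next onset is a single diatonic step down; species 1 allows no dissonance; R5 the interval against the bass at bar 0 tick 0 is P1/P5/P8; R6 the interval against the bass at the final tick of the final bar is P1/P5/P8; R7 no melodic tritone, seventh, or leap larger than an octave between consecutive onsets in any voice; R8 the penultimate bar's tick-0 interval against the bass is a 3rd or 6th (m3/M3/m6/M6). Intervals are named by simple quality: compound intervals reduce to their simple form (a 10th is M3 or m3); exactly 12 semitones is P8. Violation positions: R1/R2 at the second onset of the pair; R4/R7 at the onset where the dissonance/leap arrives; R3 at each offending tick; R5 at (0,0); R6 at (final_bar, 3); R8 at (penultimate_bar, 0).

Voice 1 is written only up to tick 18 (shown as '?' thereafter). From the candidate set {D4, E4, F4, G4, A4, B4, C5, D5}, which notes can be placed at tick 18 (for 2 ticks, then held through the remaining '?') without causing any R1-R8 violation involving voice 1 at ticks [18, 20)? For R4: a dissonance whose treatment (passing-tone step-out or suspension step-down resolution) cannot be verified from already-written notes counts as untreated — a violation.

{A4, B4, D4, D5, F4}

D4: legal
E4: violates R4
F4: legal
G4: violates R4
A4: legal
B4: legal
C5: violates R4
D5: legal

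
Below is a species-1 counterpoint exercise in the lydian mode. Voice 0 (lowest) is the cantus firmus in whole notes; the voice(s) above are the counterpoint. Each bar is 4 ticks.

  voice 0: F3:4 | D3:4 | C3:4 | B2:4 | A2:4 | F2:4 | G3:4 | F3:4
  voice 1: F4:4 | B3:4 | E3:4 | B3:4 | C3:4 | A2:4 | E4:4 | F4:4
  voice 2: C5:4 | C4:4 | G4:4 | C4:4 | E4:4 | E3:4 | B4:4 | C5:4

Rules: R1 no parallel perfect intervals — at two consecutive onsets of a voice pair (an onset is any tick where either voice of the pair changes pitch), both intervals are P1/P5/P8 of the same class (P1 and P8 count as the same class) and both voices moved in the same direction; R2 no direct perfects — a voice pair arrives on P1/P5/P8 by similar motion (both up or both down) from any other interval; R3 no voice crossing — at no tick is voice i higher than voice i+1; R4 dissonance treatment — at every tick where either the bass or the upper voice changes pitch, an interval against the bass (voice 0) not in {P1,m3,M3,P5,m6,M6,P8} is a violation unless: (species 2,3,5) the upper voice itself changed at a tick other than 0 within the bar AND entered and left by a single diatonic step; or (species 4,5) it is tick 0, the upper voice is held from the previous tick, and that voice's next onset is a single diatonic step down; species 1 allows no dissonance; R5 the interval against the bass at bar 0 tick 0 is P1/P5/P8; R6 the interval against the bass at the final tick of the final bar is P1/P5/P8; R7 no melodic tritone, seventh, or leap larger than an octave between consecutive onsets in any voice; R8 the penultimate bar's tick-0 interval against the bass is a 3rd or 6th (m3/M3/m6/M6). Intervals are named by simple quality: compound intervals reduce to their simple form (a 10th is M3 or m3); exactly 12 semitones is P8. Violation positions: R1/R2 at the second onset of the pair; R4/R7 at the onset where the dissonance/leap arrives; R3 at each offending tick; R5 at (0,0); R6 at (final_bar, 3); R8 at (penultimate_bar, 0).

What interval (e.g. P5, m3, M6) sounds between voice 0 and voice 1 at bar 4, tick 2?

m3

voice 0=A2 voice 1=C3 -> m3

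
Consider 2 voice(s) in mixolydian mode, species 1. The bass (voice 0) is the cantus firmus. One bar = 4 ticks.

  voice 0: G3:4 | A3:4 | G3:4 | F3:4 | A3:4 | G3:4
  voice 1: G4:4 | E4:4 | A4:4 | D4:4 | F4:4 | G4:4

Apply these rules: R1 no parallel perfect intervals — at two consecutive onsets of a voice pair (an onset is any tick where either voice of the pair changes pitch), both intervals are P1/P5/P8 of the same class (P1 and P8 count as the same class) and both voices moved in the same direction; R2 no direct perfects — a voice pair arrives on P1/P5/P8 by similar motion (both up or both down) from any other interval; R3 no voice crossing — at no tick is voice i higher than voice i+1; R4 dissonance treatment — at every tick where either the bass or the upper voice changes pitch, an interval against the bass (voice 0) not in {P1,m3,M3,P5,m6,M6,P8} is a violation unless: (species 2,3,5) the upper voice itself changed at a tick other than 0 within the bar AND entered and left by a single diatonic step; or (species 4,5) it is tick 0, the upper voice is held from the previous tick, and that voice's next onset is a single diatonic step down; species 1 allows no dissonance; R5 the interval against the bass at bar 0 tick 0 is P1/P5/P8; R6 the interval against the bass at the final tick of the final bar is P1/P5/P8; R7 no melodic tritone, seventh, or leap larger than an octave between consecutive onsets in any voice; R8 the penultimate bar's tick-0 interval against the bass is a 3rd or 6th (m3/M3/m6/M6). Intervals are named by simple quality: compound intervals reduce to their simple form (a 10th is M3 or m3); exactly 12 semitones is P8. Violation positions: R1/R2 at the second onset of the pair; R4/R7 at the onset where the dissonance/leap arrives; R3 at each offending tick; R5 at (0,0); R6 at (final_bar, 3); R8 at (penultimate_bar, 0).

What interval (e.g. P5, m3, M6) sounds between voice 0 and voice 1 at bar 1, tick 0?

voice 0=A3 voice 1=E4 -> P5

P5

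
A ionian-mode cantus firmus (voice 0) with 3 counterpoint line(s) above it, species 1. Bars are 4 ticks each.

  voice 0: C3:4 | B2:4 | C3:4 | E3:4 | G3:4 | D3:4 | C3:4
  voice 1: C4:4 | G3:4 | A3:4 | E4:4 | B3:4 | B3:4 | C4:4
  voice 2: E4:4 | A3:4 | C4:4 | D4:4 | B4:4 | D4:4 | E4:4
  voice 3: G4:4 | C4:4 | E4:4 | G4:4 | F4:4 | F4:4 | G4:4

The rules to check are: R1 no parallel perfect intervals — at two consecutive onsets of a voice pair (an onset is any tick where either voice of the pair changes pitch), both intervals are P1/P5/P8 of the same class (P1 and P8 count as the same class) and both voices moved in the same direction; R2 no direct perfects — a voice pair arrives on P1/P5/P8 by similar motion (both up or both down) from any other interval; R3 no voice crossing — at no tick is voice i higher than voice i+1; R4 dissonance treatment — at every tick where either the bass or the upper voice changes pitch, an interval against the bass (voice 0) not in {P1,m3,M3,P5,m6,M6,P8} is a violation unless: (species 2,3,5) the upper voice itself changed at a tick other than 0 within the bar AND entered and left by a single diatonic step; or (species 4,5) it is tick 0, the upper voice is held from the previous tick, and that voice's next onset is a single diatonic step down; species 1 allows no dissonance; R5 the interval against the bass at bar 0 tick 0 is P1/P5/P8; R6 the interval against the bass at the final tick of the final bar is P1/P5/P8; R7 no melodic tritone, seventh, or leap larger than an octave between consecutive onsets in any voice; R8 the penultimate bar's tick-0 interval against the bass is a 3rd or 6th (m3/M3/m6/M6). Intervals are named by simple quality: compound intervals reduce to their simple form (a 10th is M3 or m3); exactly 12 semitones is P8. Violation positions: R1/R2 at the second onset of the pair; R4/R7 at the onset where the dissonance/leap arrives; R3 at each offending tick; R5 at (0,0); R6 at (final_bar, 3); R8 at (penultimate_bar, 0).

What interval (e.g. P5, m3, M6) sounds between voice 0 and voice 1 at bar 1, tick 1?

m6

voice 0=B2 voice 1=G3 -> m6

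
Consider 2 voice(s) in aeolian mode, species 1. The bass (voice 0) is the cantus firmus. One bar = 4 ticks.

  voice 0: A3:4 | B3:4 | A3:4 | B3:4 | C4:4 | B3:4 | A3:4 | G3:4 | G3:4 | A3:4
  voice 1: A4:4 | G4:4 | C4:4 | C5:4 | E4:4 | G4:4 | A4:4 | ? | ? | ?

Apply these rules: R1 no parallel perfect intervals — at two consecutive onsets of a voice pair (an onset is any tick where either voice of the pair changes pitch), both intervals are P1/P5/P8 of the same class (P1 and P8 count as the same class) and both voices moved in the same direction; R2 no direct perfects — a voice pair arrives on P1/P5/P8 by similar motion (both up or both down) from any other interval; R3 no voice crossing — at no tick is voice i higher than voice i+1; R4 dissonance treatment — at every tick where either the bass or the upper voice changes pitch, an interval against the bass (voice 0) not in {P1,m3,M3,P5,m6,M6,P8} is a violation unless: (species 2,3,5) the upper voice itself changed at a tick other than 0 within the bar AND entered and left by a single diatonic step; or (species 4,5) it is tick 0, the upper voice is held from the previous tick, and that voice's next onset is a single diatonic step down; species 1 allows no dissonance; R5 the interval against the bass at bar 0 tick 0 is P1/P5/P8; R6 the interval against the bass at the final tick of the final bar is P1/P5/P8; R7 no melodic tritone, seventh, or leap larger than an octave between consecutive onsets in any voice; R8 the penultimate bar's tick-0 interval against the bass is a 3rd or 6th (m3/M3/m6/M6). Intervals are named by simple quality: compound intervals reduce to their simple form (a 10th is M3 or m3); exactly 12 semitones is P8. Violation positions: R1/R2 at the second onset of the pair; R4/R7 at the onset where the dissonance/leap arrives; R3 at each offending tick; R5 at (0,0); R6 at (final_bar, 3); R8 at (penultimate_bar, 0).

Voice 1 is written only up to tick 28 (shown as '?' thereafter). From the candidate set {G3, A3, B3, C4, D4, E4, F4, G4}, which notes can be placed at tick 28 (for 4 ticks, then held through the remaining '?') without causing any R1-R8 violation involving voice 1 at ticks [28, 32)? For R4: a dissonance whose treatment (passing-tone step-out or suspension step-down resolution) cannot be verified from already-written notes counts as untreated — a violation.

{E4}

G3: violates R1,R7
A3: violates R4
B3: violates R7
C4: violates R4
D4: violates R2
E4: legal
F4: violates R4
G4: violates R1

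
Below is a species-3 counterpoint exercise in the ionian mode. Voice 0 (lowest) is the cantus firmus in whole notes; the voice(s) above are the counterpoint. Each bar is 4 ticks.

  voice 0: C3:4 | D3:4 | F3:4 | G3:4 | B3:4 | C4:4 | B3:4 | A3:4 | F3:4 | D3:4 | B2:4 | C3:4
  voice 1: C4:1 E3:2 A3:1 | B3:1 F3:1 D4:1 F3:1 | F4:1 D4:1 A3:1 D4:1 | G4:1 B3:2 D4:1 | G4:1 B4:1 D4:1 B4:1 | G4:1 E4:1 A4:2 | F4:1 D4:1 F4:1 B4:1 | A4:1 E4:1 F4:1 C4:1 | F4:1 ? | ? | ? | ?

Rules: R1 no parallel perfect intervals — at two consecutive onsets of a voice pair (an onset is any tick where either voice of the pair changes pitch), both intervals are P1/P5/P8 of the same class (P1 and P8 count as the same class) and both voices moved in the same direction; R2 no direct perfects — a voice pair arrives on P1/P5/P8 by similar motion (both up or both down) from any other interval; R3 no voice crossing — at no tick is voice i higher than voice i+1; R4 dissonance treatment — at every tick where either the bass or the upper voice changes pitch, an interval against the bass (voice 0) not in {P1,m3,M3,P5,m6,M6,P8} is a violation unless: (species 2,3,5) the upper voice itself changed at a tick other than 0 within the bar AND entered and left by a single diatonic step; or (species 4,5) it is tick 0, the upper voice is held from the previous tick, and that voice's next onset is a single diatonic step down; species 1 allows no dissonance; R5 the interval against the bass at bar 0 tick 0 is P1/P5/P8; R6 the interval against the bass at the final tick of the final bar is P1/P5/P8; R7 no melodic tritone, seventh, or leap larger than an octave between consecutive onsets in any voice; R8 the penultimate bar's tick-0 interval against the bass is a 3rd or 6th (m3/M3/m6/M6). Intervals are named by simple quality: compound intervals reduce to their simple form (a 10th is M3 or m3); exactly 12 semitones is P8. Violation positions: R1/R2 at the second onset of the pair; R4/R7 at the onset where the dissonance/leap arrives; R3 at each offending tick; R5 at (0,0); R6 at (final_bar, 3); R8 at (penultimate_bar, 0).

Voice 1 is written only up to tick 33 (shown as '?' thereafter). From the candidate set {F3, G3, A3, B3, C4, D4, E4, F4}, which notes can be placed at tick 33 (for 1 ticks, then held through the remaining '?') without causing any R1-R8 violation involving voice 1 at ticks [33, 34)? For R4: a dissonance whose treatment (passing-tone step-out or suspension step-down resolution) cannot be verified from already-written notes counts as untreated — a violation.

F3: legal
G3: violates R4,R7
A3: legal
B3: violates R4,R7
C4: legal
D4: legal
E4: violates R4
F4: legal

{A3, C4, D4, F3, F4}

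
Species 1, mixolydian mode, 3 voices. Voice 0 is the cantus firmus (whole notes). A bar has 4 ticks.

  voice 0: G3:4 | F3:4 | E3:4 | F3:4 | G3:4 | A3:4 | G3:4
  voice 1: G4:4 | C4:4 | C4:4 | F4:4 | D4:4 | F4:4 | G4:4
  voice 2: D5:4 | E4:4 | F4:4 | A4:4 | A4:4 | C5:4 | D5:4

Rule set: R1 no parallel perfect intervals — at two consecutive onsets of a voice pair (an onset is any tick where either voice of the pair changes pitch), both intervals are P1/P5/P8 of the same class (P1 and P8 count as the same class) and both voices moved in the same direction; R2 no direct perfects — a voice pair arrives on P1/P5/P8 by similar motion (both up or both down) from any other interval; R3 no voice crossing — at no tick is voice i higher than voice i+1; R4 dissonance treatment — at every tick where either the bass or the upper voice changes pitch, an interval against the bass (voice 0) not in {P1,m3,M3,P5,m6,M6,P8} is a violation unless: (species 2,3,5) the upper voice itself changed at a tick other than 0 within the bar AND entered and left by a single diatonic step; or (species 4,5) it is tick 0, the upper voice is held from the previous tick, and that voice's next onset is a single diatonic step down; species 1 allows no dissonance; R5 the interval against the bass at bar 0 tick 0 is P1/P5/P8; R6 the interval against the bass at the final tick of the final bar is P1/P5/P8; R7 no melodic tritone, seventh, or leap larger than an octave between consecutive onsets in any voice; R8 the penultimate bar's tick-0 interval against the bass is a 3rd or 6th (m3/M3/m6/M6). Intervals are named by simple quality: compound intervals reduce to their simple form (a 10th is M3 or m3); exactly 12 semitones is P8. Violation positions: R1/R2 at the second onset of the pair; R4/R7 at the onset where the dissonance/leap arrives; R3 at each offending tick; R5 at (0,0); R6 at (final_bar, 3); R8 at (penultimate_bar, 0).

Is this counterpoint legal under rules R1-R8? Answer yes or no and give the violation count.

bar 0: v0=G3 v1=G4 v2=D5 (P5)
bar 1: v0=F3 v1=C4 v2=E4 (M7)
bar 2: v0=E3 v1=C4 v2=F4 (m2)
bar 3: v0=F3 v1=F4 v2=A4 (M3)
bar 4: v0=G3 v1=D4 v2=A4 (M2)
bar 5: v0=A3 v1=F4 v2=C5 (m3)
bar 6: v0=G3 v1=G4 v2=D5 (P5)
  R2 @ bar1.0: G3/G4 P8 -> F3/C4 P5 similar
  R4 @ bar1.0: F3/E4 M7 untreated
  R7 @ bar1.0: D5->E4 leap 10st
  R4 @ bar2.0: E3/F4 m2 untreated
  R2 @ bar3.0: E3/C4 m6 -> F3/F4 P8 similar
  R4 @ bar4.0: G3/A4 M2 untreated
  R1 @ bar5.0: D4/A4 P5 -> F4/C5 P5 similar
  R1 @ bar6.0: F4/C5 P5 -> G4/D5 P5 similar

No (8 violations)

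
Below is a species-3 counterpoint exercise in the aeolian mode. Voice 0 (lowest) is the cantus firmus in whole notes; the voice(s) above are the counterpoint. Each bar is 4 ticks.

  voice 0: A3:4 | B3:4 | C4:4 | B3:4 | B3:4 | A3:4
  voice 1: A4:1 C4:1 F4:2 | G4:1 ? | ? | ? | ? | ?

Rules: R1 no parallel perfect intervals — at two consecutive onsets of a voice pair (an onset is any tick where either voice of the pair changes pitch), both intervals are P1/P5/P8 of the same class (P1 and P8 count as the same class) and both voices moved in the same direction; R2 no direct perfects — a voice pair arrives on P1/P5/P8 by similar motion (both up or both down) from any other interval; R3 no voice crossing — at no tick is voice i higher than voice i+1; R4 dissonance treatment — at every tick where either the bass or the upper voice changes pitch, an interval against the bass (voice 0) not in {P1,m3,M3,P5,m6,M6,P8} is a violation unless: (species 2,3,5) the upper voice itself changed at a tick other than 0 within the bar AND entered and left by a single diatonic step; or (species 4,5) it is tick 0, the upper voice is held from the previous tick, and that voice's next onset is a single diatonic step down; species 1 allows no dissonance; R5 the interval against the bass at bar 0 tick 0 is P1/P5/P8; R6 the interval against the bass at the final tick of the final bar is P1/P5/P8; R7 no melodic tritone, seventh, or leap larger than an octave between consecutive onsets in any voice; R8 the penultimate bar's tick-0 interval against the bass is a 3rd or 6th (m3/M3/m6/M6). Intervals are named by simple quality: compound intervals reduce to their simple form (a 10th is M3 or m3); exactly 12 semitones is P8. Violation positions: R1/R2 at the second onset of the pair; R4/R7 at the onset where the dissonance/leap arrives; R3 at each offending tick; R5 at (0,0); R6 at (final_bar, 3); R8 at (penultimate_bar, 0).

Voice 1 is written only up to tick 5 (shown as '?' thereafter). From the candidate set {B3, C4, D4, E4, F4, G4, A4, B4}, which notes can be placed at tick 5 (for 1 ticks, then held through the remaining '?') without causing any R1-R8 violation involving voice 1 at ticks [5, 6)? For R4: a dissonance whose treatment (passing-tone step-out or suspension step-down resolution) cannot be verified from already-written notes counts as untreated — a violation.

B3: legal
C4: violates R4
D4: legal
E4: violates R4
F4: violates R4
G4: legal
A4: violates R4
B4: legal

{B3, B4, D4, G4}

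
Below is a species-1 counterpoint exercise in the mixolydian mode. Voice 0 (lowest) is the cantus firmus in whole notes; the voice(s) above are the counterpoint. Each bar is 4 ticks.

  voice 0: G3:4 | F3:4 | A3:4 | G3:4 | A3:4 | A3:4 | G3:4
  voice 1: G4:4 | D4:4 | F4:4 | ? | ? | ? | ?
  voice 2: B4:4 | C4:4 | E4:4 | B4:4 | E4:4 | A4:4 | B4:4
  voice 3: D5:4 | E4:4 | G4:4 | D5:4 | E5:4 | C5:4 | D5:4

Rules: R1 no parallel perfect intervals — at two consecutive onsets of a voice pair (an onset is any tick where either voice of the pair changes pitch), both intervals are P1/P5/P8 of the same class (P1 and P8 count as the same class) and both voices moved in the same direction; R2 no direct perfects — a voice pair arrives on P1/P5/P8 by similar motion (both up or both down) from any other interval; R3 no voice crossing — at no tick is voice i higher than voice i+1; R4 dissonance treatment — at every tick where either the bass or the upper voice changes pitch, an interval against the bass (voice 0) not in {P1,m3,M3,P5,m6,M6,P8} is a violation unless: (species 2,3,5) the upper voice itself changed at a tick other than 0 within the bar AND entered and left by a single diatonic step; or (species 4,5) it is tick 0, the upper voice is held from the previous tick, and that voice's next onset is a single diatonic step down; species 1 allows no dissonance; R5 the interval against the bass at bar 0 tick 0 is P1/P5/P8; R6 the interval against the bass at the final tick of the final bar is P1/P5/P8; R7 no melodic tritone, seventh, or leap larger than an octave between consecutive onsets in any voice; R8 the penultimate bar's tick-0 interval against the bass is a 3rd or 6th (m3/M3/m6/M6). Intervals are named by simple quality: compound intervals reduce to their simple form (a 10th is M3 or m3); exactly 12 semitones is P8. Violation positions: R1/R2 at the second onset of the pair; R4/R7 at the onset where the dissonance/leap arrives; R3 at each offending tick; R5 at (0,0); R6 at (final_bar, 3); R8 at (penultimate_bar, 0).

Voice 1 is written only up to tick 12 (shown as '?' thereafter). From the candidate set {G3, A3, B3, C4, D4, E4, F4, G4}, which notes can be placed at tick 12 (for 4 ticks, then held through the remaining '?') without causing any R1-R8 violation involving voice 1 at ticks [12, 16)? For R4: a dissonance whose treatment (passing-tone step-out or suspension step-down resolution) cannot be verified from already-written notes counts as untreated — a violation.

G3: violates R2,R7
A3: violates R4
B3: violates R7
C4: violates R4
D4: violates R2
E4: legal
F4: violates R4
G4: violates R2

{E4}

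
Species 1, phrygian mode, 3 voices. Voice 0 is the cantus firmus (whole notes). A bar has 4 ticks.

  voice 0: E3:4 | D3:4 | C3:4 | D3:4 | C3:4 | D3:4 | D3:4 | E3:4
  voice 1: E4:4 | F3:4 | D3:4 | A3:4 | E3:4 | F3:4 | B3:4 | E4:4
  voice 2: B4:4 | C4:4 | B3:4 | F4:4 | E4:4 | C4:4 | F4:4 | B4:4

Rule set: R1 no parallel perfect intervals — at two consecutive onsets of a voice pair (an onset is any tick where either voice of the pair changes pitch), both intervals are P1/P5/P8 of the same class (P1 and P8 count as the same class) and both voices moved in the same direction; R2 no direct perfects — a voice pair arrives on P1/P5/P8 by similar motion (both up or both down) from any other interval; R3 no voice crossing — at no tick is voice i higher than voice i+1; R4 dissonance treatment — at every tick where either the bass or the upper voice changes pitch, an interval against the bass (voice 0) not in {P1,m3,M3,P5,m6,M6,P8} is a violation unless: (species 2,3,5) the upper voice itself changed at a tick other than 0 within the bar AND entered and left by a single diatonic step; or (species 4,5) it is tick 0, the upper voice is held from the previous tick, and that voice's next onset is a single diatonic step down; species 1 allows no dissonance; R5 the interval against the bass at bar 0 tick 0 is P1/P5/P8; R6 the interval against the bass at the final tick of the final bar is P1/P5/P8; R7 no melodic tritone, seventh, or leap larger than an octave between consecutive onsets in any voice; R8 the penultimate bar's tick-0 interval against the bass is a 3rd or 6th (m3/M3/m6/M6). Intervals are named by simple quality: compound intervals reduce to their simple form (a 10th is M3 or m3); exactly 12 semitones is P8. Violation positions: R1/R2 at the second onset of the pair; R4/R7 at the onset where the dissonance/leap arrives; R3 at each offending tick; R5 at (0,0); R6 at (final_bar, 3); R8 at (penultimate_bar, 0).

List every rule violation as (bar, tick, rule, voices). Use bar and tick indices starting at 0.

bar 0: v0=E3 v1=E4 v2=B4 downbeat P5
bar 1: v0=D3 v1=F3 v2=C4 downbeat m7
bar 2: v0=C3 v1=D3 v2=B3 downbeat M7
bar 3: v0=D3 v1=A3 v2=F4 downbeat m3
bar 4: v0=C3 v1=E3 v2=E4 downbeat M3
bar 5: v0=D3 v1=F3 v2=C4 downbeat m7
bar 6: v0=D3 v1=B3 v2=F4 downbeat m3
bar 7: v0=E3 v1=E4 v2=B4 downbeat P5
  -> R1 @ bar 1 tick 0 v(1, 2): E4/B4 P5 -> F3/C4 P5 similar
  -> R4 @ bar 1 tick 0 v(0, 2): D3/C4 m7 untreated
  -> R7 @ bar 1 tick 0 v(1,): E4->F3 leap 11st
  -> R7 @ bar 1 tick 0 v(2,): B4->C4 leap 11st
  -> R4 @ bar 2 tick 0 v(0, 1): C3/D3 M2 untreated
  -> R4 @ bar 2 tick 0 v(0, 2): C3/B3 M7 untreated
  -> R2 @ bar 3 tick 0 v(0, 1): C3/D3 M2 -> D3/A3 P5 similar
  -> R7 @ bar 3 tick 0 v(2,): B3->F4 leap 6st
  -> R2 @ bar 4 tick 0 v(1, 2): A3/F4 m6 -> E3/E4 P8 similar
  -> R4 @ bar 5 tick 0 v(0, 2): D3/C4 m7 untreated
  -> R7 @ bar 6 tick 0 v(1,): F3->B3 leap 6st
  -> R2 @ bar 7 tick 0 v(0, 1): D3/B3 M6 -> E3/E4 P8 similar
  -> R2 @ bar 7 tick 0 v(0, 2): D3/F4 m3 -> E3/B4 P5 similar
  -> R2 @ bar 7 tick 0 v(1, 2): B3/F4 TT -> E4/B4 P5 similar
  -> R7 @ bar 7 tick 0 v(2,): F4->B4 leap 6st

(1, 0, R1, (1, 2))
(1, 0, R4, (0, 2))
(1, 0, R7, (1,))
(1, 0, R7, (2,))
(2, 0, R4, (0, 1))
(2, 0, R4, (0, 2))
(3, 0, R2, (0, 1))
(3, 0, R7, (2,))
(4, 0, R2, (1, 2))
(5, 0, R4, (0, 2))
(6, 0, R7, (1,))
(7, 0, R2, (0, 1))
(7, 0, R2, (0, 2))
(7, 0, R2, (1, 2))
(7, 0, R7, (2,))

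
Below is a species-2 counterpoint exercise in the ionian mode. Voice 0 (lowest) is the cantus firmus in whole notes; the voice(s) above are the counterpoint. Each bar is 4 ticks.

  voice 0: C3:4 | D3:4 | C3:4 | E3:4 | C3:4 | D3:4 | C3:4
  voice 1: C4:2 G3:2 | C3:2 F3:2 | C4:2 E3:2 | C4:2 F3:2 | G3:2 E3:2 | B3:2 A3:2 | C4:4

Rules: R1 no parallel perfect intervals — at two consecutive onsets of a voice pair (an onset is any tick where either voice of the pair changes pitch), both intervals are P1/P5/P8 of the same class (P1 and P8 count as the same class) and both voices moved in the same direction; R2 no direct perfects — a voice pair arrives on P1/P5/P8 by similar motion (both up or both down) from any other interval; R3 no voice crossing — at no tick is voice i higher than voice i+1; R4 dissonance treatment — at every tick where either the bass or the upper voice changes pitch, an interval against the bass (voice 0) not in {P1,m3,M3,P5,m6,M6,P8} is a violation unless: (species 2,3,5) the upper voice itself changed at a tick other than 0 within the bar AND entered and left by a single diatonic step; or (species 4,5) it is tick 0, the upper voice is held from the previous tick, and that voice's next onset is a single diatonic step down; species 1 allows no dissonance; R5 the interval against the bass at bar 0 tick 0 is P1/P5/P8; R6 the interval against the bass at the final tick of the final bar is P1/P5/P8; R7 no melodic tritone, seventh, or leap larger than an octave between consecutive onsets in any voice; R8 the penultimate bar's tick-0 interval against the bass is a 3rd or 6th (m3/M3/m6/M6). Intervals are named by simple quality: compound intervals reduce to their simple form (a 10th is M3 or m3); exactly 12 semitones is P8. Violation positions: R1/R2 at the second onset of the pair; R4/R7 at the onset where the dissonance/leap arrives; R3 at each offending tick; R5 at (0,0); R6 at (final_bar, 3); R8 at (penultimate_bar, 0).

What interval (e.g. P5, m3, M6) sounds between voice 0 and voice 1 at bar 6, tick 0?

P8

voice 0=C3 voice 1=C4 -> P8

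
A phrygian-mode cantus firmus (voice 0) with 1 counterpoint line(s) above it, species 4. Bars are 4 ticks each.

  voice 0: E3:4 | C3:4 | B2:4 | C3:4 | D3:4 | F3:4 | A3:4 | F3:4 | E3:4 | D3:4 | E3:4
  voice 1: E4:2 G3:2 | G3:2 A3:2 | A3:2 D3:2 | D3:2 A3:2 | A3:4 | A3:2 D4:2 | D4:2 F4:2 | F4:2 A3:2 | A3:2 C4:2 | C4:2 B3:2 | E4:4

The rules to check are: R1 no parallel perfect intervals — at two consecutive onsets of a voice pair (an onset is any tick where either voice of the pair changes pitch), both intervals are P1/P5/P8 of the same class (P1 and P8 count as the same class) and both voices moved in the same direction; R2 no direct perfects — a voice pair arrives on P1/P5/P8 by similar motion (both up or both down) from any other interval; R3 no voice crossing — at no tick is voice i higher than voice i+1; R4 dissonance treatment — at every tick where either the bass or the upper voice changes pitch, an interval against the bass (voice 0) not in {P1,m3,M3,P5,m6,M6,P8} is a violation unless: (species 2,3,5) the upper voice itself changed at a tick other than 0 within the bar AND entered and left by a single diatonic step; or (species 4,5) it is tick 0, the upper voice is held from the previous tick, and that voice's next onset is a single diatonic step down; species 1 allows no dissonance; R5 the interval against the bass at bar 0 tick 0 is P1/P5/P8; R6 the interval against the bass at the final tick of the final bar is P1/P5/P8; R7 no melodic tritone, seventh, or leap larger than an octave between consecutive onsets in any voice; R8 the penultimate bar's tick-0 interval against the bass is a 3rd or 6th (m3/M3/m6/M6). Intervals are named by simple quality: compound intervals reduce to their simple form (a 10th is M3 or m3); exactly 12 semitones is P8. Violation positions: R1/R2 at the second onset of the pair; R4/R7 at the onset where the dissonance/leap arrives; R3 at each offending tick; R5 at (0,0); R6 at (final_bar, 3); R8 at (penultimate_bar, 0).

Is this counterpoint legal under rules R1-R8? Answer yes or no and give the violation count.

No (6 violations)

bar 0: v0=E3 v1=E4 (P8)
bar 1: v0=C3 v1=G3 (P5)
bar 2: v0=B2 v1=A3 (m7)
bar 3: v0=C3 v1=D3 (M2)
bar 4: v0=D3 v1=A3 (P5)
bar 5: v0=F3 v1=A3 (M3)
bar 6: v0=A3 v1=D4 (P4)
bar 7: v0=F3 v1=F4 (P8)
bar 8: v0=E3 v1=A3 (P4)
bar 9: v0=D3 v1=C4 (m7)
bar 10: v0=E3 v1=E4 (P8)
  R4 @ bar2.0: B2/A3 m7 untreated
  R4 @ bar3.0: C3/D3 M2 untreated
  R4 @ bar6.0: A3/D4 P4 untreated
  R4 @ bar8.0: E3/A3 P4 untreated
  R8 @ bar9.0: penult m7 not 3rd/6th
  R2 @ bar10.0: D3/B3 M6 -> E3/E4 P8 similar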